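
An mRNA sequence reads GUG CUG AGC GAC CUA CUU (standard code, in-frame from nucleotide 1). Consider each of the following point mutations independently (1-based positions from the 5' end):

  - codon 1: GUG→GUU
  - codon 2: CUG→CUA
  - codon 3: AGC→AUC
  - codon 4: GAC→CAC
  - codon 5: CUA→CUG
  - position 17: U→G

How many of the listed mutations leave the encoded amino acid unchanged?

Codon 1: GUG (Val) → GUU (Val) — synonymous.
Codon 2: CUG (Leu) → CUA (Leu) — synonymous.
Codon 3: AGC (Ser) → AUC (Ile) — missense.
Codon 4: GAC (Asp) → CAC (His) — missense.
Codon 5: CUA (Leu) → CUG (Leu) — synonymous.
Codon 6: CUU (Leu) → CGU (Arg) — missense.
Synonymous: 3 of 6.

3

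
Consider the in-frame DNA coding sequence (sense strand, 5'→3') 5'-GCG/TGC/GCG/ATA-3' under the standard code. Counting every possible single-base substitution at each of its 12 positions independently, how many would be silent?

Codon 1 (GCG, Ala): 3 synonymous substitutions.
Codon 2 (TGC, Cys): 1 synonymous substitution.
Codon 3 (GCG, Ala): 3 synonymous substitutions.
Codon 4 (ATA, Ile): 2 synonymous substitutions.
Total: 3 + 1 + 3 + 2 = 9.

9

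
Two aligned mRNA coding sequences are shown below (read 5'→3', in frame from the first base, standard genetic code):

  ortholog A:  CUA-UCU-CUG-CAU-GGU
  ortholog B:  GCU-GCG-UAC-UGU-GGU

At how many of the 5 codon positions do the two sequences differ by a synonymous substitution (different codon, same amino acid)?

0

Codon 1: CUA Leu / GCU Ala — nonsynonymous.
Codon 2: UCU Ser / GCG Ala — nonsynonymous.
Codon 3: CUG Leu / UAC Tyr — nonsynonymous.
Codon 4: CAU His / UGU Cys — nonsynonymous.
Codon 5: GGU Gly / GGU Gly — identical.
Synonymous differences: 0.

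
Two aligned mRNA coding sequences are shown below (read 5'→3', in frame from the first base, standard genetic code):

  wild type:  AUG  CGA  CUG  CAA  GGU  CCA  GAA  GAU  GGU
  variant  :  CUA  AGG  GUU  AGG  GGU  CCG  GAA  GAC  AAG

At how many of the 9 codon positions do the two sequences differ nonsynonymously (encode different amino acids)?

4

Codon 1: AUG Met / CUA Leu — nonsynonymous.
Codon 2: CGA Arg / AGG Arg — synonymous.
Codon 3: CUG Leu / GUU Val — nonsynonymous.
Codon 4: CAA Gln / AGG Arg — nonsynonymous.
Codon 5: GGU Gly / GGU Gly — identical.
Codon 6: CCA Pro / CCG Pro — synonymous.
Codon 7: GAA Glu / GAA Glu — identical.
Codon 8: GAU Asp / GAC Asp — synonymous.
Codon 9: GGU Gly / AAG Lys — nonsynonymous.
Nonsynonymous differences: 4.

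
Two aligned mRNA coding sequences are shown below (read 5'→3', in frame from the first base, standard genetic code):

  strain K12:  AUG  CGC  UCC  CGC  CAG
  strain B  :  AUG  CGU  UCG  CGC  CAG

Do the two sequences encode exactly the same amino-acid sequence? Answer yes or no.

yes

Codon 1: AUG Met / AUG Met — identical.
Codon 2: CGC Arg / CGU Arg — synonymous.
Codon 3: UCC Ser / UCG Ser — synonymous.
Codon 4: CGC Arg / CGC Arg — identical.
Codon 5: CAG Gln / CAG Gln — identical.
Nonsynonymous differences: 0 → same protein.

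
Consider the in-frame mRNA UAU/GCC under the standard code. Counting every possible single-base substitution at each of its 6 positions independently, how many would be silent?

4

Codon 1 (UAU, Tyr): 1 synonymous substitution.
Codon 2 (GCC, Ala): 3 synonymous substitutions.
Total: 1 + 3 = 4.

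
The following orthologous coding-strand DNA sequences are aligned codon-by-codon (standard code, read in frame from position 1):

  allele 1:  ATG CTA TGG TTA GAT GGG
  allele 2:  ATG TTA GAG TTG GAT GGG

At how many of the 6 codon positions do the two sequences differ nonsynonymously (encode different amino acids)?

Codon 1: ATG Met / ATG Met — identical.
Codon 2: CTA Leu / TTA Leu — synonymous.
Codon 3: TGG Trp / GAG Glu — nonsynonymous.
Codon 4: TTA Leu / TTG Leu — synonymous.
Codon 5: GAT Asp / GAT Asp — identical.
Codon 6: GGG Gly / GGG Gly — identical.
Nonsynonymous differences: 1.

1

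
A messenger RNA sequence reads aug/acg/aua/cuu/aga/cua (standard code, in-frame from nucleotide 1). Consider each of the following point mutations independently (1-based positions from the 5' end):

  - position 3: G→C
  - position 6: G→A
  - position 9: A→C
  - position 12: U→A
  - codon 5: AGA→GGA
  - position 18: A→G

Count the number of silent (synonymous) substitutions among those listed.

Codon 1: AUG (Met) → AUC (Ile) — missense.
Codon 2: ACG (Thr) → ACA (Thr) — synonymous.
Codon 3: AUA (Ile) → AUC (Ile) — synonymous.
Codon 4: CUU (Leu) → CUA (Leu) — synonymous.
Codon 5: AGA (Arg) → GGA (Gly) — missense.
Codon 6: CUA (Leu) → CUG (Leu) — synonymous.
Synonymous: 4 of 6.

4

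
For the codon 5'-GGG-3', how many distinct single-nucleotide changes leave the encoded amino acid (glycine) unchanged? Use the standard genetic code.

3

Position 1: none → 0 synonymous.
Position 2: none → 0 synonymous.
Position 3: GGU, GGC, GGA → 3 synonymous.
Total: 0 + 0 + 3 = 3.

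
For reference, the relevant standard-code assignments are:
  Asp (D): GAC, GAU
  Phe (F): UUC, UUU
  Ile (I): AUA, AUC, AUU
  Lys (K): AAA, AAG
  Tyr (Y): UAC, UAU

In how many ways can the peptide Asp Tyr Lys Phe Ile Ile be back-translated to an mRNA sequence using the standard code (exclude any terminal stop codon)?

144

Asp: 2 codons.
Tyr: 2 codons.
Lys: 2 codons.
Phe: 2 codons.
Ile: 3 codons.
Ile: 3 codons.
2 × 2 × 2 × 2 × 3 × 3 = 144.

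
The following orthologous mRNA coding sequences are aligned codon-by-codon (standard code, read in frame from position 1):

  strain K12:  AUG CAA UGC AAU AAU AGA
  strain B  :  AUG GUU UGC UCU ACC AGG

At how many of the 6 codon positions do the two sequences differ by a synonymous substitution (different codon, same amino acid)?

1

Codon 1: AUG Met / AUG Met — identical.
Codon 2: CAA Gln / GUU Val — nonsynonymous.
Codon 3: UGC Cys / UGC Cys — identical.
Codon 4: AAU Asn / UCU Ser — nonsynonymous.
Codon 5: AAU Asn / ACC Thr — nonsynonymous.
Codon 6: AGA Arg / AGG Arg — synonymous.
Synonymous differences: 1.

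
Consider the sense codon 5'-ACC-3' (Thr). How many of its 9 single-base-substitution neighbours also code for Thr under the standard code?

3

Position 1: none → 0 synonymous.
Position 2: none → 0 synonymous.
Position 3: ACU, ACA, ACG → 3 synonymous.
Total: 0 + 0 + 3 = 3.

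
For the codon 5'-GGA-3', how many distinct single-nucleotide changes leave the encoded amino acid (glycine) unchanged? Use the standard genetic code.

Position 1: none → 0 synonymous.
Position 2: none → 0 synonymous.
Position 3: GGT, GGC, GGG → 3 synonymous.
Total: 0 + 0 + 3 = 3.

3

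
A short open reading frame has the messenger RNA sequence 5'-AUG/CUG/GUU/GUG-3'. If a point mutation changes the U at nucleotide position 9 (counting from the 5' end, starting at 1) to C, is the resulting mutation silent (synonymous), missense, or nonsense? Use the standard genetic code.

silent

Position 9 falls in codon 3: GUU → Val.
After the substitution the codon is GUC → Val.
Both encode Val, so the change is synonymous.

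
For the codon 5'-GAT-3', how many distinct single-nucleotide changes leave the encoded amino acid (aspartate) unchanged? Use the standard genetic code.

1

Position 1: none → 0 synonymous.
Position 2: none → 0 synonymous.
Position 3: GAC → 1 synonymous.
Total: 0 + 0 + 1 = 1.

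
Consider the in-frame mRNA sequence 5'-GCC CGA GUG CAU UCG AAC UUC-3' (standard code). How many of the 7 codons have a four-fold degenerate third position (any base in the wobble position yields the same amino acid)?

4

Codon 1 GCC (Ala): third position 4-fold.
Codon 2 CGA (Arg): third position 4-fold.
Codon 3 GUG (Val): third position 4-fold.
Codon 4 CAU (His): third position 2-fold.
Codon 5 UCG (Ser): third position 4-fold.
Codon 6 AAC (Asn): third position 2-fold.
Codon 7 UUC (Phe): third position 2-fold.
Four-fold degenerate third positions: 4.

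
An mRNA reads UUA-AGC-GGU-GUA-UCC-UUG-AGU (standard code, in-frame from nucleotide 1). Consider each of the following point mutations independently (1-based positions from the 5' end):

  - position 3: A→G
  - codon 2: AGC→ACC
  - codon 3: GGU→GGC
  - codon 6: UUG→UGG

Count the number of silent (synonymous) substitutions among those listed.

Codon 1: UUA (Leu) → UUG (Leu) — synonymous.
Codon 2: AGC (Ser) → ACC (Thr) — missense.
Codon 3: GGU (Gly) → GGC (Gly) — synonymous.
Codon 6: UUG (Leu) → UGG (Trp) — missense.
Synonymous: 2 of 4.

2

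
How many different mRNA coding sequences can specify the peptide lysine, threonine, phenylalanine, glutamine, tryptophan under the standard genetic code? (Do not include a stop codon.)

Lys: 2 codons.
Thr: 4 codons.
Phe: 2 codons.
Gln: 2 codons.
Trp: 1 codon.
2 × 4 × 2 × 2 × 1 = 32.

32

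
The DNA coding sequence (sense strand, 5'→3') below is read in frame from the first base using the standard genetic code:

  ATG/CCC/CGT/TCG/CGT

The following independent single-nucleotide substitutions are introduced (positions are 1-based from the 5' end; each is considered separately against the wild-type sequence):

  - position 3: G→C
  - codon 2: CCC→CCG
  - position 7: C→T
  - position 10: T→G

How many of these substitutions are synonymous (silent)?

Codon 1: ATG (Met) → ATC (Ile) — missense.
Codon 2: CCC (Pro) → CCG (Pro) — synonymous.
Codon 3: CGT (Arg) → TGT (Cys) — missense.
Codon 4: TCG (Ser) → GCG (Ala) — missense.
Synonymous: 1 of 4.

1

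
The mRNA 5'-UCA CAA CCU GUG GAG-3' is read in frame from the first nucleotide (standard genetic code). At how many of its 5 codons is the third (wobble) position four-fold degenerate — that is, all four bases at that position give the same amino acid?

3

Codon 1 UCA (Ser): third position 4-fold.
Codon 2 CAA (Gln): third position 2-fold.
Codon 3 CCU (Pro): third position 4-fold.
Codon 4 GUG (Val): third position 4-fold.
Codon 5 GAG (Glu): third position 2-fold.
Four-fold degenerate third positions: 3.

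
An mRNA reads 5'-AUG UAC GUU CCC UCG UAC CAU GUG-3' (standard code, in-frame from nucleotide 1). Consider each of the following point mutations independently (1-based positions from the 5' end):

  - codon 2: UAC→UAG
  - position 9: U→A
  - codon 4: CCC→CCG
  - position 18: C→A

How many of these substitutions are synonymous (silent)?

2

Codon 2: UAC (Tyr) → UAG (Stop) — nonsense.
Codon 3: GUU (Val) → GUA (Val) — synonymous.
Codon 4: CCC (Pro) → CCG (Pro) — synonymous.
Codon 6: UAC (Tyr) → UAA (Stop) — nonsense.
Synonymous: 2 of 4.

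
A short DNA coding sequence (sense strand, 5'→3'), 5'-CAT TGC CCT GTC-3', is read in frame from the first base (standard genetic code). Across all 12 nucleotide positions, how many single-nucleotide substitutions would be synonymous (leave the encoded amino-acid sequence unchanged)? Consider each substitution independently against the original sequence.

Codon 1 (CAT, His): 1 synonymous substitution.
Codon 2 (TGC, Cys): 1 synonymous substitution.
Codon 3 (CCT, Pro): 3 synonymous substitutions.
Codon 4 (GTC, Val): 3 synonymous substitutions.
Total: 1 + 1 + 3 + 3 = 8.

8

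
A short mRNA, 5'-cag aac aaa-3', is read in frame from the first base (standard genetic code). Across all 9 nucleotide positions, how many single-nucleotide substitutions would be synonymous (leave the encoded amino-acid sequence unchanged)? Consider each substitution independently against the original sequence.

Codon 1 (CAG, Gln): 1 synonymous substitution.
Codon 2 (AAC, Asn): 1 synonymous substitution.
Codon 3 (AAA, Lys): 1 synonymous substitution.
Total: 1 + 1 + 1 = 3.

3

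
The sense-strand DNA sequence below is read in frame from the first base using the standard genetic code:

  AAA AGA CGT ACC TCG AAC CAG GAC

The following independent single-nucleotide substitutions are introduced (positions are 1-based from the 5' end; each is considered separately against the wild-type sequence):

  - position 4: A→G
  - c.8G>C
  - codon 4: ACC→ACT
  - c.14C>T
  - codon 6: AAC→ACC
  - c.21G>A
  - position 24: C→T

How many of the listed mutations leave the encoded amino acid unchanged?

Codon 2: AGA (Arg) → GGA (Gly) — missense.
Codon 3: CGT (Arg) → CCT (Pro) — missense.
Codon 4: ACC (Thr) → ACT (Thr) — synonymous.
Codon 5: TCG (Ser) → TTG (Leu) — missense.
Codon 6: AAC (Asn) → ACC (Thr) — missense.
Codon 7: CAG (Gln) → CAA (Gln) — synonymous.
Codon 8: GAC (Asp) → GAT (Asp) — synonymous.
Synonymous: 3 of 7.

3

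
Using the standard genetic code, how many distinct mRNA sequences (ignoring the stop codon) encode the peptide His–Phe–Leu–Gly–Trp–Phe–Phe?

384

His: 2 codons.
Phe: 2 codons.
Leu: 6 codons.
Gly: 4 codons.
Trp: 1 codon.
Phe: 2 codons.
Phe: 2 codons.
2 × 2 × 6 × 4 × 1 × 2 × 2 = 384.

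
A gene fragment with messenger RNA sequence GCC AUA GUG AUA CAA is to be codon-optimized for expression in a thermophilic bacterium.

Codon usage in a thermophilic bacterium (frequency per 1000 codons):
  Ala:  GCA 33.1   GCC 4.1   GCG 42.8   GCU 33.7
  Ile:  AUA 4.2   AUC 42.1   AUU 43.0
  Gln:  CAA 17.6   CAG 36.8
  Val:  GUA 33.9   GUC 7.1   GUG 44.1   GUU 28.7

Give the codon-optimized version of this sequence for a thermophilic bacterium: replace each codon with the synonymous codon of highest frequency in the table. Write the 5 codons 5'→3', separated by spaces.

Codon 1 (Ala): best is GCG at 42.8.
Codon 2 (Ile): best is AUU at 43.0.
Codon 3 (Val): best is GUG at 44.1.
Codon 4 (Ile): best is AUU at 43.0.
Codon 5 (Gln): best is CAG at 36.8.

GCG AUU GUG AUU CAG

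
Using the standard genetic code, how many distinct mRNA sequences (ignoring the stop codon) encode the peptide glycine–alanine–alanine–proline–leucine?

1536

Gly: 4 codons.
Ala: 4 codons.
Ala: 4 codons.
Pro: 4 codons.
Leu: 6 codons.
4 × 4 × 4 × 4 × 6 = 1536.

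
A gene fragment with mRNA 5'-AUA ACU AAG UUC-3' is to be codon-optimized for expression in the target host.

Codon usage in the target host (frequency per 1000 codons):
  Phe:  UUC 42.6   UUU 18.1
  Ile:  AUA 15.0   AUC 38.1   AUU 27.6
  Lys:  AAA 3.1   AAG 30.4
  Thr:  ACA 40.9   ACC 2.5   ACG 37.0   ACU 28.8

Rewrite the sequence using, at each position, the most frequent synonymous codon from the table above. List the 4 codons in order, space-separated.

AUC ACA AAG UUC

Codon 1 (Ile): best is AUC at 38.1.
Codon 2 (Thr): best is ACA at 40.9.
Codon 3 (Lys): best is AAG at 30.4.
Codon 4 (Phe): best is UUC at 42.6.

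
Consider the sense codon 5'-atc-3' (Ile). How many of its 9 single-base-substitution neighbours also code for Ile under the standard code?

2

Position 1: none → 0 synonymous.
Position 2: none → 0 synonymous.
Position 3: ATT, ATA → 2 synonymous.
Total: 0 + 0 + 2 = 2.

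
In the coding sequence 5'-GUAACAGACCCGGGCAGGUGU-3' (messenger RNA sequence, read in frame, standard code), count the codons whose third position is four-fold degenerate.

Codon 1 GUA (Val): third position 4-fold.
Codon 2 ACA (Thr): third position 4-fold.
Codon 3 GAC (Asp): third position 2-fold.
Codon 4 CCG (Pro): third position 4-fold.
Codon 5 GGC (Gly): third position 4-fold.
Codon 6 AGG (Arg): third position 2-fold.
Codon 7 UGU (Cys): third position 2-fold.
Four-fold degenerate third positions: 4.

4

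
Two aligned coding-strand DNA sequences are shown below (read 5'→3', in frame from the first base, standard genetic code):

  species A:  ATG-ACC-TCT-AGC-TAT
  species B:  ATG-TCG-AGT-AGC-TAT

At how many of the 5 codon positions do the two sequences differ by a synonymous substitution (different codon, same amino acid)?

Codon 1: ATG Met / ATG Met — identical.
Codon 2: ACC Thr / TCG Ser — nonsynonymous.
Codon 3: TCT Ser / AGT Ser — synonymous.
Codon 4: AGC Ser / AGC Ser — identical.
Codon 5: TAT Tyr / TAT Tyr — identical.
Synonymous differences: 1.

1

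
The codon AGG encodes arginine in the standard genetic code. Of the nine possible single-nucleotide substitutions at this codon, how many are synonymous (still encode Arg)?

2

Position 1: CGG → 1 synonymous.
Position 2: none → 0 synonymous.
Position 3: AGA → 1 synonymous.
Total: 1 + 0 + 1 = 2.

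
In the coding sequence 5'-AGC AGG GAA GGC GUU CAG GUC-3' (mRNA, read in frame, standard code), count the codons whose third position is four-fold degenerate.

3

Codon 1 AGC (Ser): third position 2-fold.
Codon 2 AGG (Arg): third position 2-fold.
Codon 3 GAA (Glu): third position 2-fold.
Codon 4 GGC (Gly): third position 4-fold.
Codon 5 GUU (Val): third position 4-fold.
Codon 6 CAG (Gln): third position 2-fold.
Codon 7 GUC (Val): third position 4-fold.
Four-fold degenerate third positions: 3.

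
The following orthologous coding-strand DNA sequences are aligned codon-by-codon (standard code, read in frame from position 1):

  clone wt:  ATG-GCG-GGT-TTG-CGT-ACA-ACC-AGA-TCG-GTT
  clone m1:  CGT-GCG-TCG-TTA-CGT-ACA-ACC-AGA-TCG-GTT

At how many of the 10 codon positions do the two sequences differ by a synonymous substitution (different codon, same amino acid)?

Codon 1: ATG Met / CGT Arg — nonsynonymous.
Codon 2: GCG Ala / GCG Ala — identical.
Codon 3: GGT Gly / TCG Ser — nonsynonymous.
Codon 4: TTG Leu / TTA Leu — synonymous.
Codon 5: CGT Arg / CGT Arg — identical.
Codon 6: ACA Thr / ACA Thr — identical.
Codon 7: ACC Thr / ACC Thr — identical.
Codon 8: AGA Arg / AGA Arg — identical.
Codon 9: TCG Ser / TCG Ser — identical.
Codon 10: GTT Val / GTT Val — identical.
Synonymous differences: 1.

1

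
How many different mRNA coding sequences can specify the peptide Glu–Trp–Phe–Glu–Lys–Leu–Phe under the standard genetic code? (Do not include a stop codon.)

Glu: 2 codons.
Trp: 1 codon.
Phe: 2 codons.
Glu: 2 codons.
Lys: 2 codons.
Leu: 6 codons.
Phe: 2 codons.
2 × 1 × 2 × 2 × 2 × 6 × 2 = 192.

192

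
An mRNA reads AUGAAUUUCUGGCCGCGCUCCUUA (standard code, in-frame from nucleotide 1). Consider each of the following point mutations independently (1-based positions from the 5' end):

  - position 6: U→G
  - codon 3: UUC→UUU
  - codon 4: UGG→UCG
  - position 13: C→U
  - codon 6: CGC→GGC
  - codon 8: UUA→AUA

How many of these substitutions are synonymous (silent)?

Codon 2: AAU (Asn) → AAG (Lys) — missense.
Codon 3: UUC (Phe) → UUU (Phe) — synonymous.
Codon 4: UGG (Trp) → UCG (Ser) — missense.
Codon 5: CCG (Pro) → UCG (Ser) — missense.
Codon 6: CGC (Arg) → GGC (Gly) — missense.
Codon 8: UUA (Leu) → AUA (Ile) — missense.
Synonymous: 1 of 6.

1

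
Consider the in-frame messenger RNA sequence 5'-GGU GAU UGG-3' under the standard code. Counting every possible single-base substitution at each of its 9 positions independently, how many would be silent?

4

Codon 1 (GGU, Gly): 3 synonymous substitutions.
Codon 2 (GAU, Asp): 1 synonymous substitution.
Codon 3 (UGG, Trp): 0 synonymous substitutions.
Total: 3 + 1 + 0 = 4.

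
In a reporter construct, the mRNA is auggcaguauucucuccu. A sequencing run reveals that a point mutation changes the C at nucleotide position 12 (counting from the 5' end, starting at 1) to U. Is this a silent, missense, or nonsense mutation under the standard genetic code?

silent

Position 12 falls in codon 4: UUC → Phe.
After the substitution the codon is UUU → Phe.
Both encode Phe, so the change is synonymous.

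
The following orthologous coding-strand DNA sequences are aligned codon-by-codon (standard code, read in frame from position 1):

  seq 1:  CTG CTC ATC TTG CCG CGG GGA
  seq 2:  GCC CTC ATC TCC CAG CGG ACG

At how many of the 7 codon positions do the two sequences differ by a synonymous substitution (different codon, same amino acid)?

Codon 1: CTG Leu / GCC Ala — nonsynonymous.
Codon 2: CTC Leu / CTC Leu — identical.
Codon 3: ATC Ile / ATC Ile — identical.
Codon 4: TTG Leu / TCC Ser — nonsynonymous.
Codon 5: CCG Pro / CAG Gln — nonsynonymous.
Codon 6: CGG Arg / CGG Arg — identical.
Codon 7: GGA Gly / ACG Thr — nonsynonymous.
Synonymous differences: 0.

0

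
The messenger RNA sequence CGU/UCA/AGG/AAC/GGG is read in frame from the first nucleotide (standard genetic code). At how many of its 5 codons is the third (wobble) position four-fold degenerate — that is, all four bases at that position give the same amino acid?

Codon 1 CGU (Arg): third position 4-fold.
Codon 2 UCA (Ser): third position 4-fold.
Codon 3 AGG (Arg): third position 2-fold.
Codon 4 AAC (Asn): third position 2-fold.
Codon 5 GGG (Gly): third position 4-fold.
Four-fold degenerate third positions: 3.

3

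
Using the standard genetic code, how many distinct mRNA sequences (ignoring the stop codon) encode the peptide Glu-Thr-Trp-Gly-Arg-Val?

768

Glu: 2 codons.
Thr: 4 codons.
Trp: 1 codon.
Gly: 4 codons.
Arg: 6 codons.
Val: 4 codons.
2 × 4 × 1 × 4 × 6 × 4 = 768.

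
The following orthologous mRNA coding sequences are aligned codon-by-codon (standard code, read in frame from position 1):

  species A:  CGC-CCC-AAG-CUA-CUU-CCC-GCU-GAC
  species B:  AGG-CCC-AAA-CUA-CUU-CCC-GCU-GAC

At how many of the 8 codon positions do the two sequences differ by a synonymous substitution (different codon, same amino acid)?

Codon 1: CGC Arg / AGG Arg — synonymous.
Codon 2: CCC Pro / CCC Pro — identical.
Codon 3: AAG Lys / AAA Lys — synonymous.
Codon 4: CUA Leu / CUA Leu — identical.
Codon 5: CUU Leu / CUU Leu — identical.
Codon 6: CCC Pro / CCC Pro — identical.
Codon 7: GCU Ala / GCU Ala — identical.
Codon 8: GAC Asp / GAC Asp — identical.
Synonymous differences: 2.

2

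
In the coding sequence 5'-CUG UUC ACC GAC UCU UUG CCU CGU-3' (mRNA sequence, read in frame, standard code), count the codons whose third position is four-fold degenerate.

Codon 1 CUG (Leu): third position 4-fold.
Codon 2 UUC (Phe): third position 2-fold.
Codon 3 ACC (Thr): third position 4-fold.
Codon 4 GAC (Asp): third position 2-fold.
Codon 5 UCU (Ser): third position 4-fold.
Codon 6 UUG (Leu): third position 2-fold.
Codon 7 CCU (Pro): third position 4-fold.
Codon 8 CGU (Arg): third position 4-fold.
Four-fold degenerate third positions: 5.

5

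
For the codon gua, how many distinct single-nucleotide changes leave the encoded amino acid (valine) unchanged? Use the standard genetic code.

Position 1: none → 0 synonymous.
Position 2: none → 0 synonymous.
Position 3: GUU, GUC, GUG → 3 synonymous.
Total: 0 + 0 + 3 = 3.

3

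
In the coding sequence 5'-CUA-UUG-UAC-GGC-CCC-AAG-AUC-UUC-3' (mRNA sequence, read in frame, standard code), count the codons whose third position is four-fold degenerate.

Codon 1 CUA (Leu): third position 4-fold.
Codon 2 UUG (Leu): third position 2-fold.
Codon 3 UAC (Tyr): third position 2-fold.
Codon 4 GGC (Gly): third position 4-fold.
Codon 5 CCC (Pro): third position 4-fold.
Codon 6 AAG (Lys): third position 2-fold.
Codon 7 AUC (Ile): third position 3-fold.
Codon 8 UUC (Phe): third position 2-fold.
Four-fold degenerate third positions: 3.

3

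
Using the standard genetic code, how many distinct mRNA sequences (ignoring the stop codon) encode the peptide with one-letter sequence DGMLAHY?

Asp: 2 codons.
Gly: 4 codons.
Met: 1 codon.
Leu: 6 codons.
Ala: 4 codons.
His: 2 codons.
Tyr: 2 codons.
2 × 4 × 1 × 6 × 4 × 2 × 2 = 768.

768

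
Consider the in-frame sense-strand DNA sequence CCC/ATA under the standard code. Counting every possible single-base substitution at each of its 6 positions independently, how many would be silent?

5

Codon 1 (CCC, Pro): 3 synonymous substitutions.
Codon 2 (ATA, Ile): 2 synonymous substitutions.
Total: 3 + 2 = 5.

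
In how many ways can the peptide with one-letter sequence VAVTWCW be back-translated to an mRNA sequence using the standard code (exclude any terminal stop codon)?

Val: 4 codons.
Ala: 4 codons.
Val: 4 codons.
Thr: 4 codons.
Trp: 1 codon.
Cys: 2 codons.
Trp: 1 codon.
4 × 4 × 4 × 4 × 1 × 2 × 1 = 512.

512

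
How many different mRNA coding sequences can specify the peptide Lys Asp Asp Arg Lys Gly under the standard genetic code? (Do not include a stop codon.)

Lys: 2 codons.
Asp: 2 codons.
Asp: 2 codons.
Arg: 6 codons.
Lys: 2 codons.
Gly: 4 codons.
2 × 2 × 2 × 6 × 2 × 4 = 384.

384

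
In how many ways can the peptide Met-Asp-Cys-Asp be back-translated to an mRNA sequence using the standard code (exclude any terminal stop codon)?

8

Met: 1 codon.
Asp: 2 codons.
Cys: 2 codons.
Asp: 2 codons.
1 × 2 × 2 × 2 = 8.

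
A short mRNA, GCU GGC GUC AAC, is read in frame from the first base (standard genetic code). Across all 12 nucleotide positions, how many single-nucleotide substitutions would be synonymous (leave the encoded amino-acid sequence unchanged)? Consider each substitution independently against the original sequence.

Codon 1 (GCU, Ala): 3 synonymous substitutions.
Codon 2 (GGC, Gly): 3 synonymous substitutions.
Codon 3 (GUC, Val): 3 synonymous substitutions.
Codon 4 (AAC, Asn): 1 synonymous substitution.
Total: 3 + 3 + 3 + 1 = 10.

10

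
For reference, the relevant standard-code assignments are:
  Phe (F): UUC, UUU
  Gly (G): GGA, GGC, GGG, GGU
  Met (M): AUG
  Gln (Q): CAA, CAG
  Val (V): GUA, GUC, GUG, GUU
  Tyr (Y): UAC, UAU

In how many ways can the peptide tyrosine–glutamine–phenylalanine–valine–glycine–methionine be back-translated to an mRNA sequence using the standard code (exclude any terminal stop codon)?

Tyr: 2 codons.
Gln: 2 codons.
Phe: 2 codons.
Val: 4 codons.
Gly: 4 codons.
Met: 1 codon.
2 × 2 × 2 × 4 × 4 × 1 = 128.

128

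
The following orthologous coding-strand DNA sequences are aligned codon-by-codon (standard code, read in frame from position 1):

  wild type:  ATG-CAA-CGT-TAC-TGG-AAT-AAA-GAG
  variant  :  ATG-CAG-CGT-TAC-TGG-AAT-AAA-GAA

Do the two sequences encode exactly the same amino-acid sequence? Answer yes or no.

Codon 1: ATG Met / ATG Met — identical.
Codon 2: CAA Gln / CAG Gln — synonymous.
Codon 3: CGT Arg / CGT Arg — identical.
Codon 4: TAC Tyr / TAC Tyr — identical.
Codon 5: TGG Trp / TGG Trp — identical.
Codon 6: AAT Asn / AAT Asn — identical.
Codon 7: AAA Lys / AAA Lys — identical.
Codon 8: GAG Glu / GAA Glu — synonymous.
Nonsynonymous differences: 0 → same protein.

yes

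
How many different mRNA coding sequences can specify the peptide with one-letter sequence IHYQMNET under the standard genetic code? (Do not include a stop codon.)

384

Ile: 3 codons.
His: 2 codons.
Tyr: 2 codons.
Gln: 2 codons.
Met: 1 codon.
Asn: 2 codons.
Glu: 2 codons.
Thr: 4 codons.
3 × 2 × 2 × 2 × 1 × 2 × 2 × 4 = 384.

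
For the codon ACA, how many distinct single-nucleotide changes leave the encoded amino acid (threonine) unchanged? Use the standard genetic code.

Position 1: none → 0 synonymous.
Position 2: none → 0 synonymous.
Position 3: ACT, ACC, ACG → 3 synonymous.
Total: 0 + 0 + 3 = 3.

3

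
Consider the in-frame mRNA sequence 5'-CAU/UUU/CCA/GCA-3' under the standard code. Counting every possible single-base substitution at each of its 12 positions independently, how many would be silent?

Codon 1 (CAU, His): 1 synonymous substitution.
Codon 2 (UUU, Phe): 1 synonymous substitution.
Codon 3 (CCA, Pro): 3 synonymous substitutions.
Codon 4 (GCA, Ala): 3 synonymous substitutions.
Total: 1 + 1 + 3 + 3 = 8.

8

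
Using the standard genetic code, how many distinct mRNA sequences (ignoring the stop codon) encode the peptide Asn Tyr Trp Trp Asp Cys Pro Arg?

384

Asn: 2 codons.
Tyr: 2 codons.
Trp: 1 codon.
Trp: 1 codon.
Asp: 2 codons.
Cys: 2 codons.
Pro: 4 codons.
Arg: 6 codons.
2 × 2 × 1 × 1 × 2 × 2 × 4 × 6 = 384.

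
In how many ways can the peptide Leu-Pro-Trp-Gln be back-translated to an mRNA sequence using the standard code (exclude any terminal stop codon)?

Leu: 6 codons.
Pro: 4 codons.
Trp: 1 codon.
Gln: 2 codons.
6 × 4 × 1 × 2 = 48.

48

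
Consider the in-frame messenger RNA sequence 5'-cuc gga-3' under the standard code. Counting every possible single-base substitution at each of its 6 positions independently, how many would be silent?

Codon 1 (CUC, Leu): 3 synonymous substitutions.
Codon 2 (GGA, Gly): 3 synonymous substitutions.
Total: 3 + 3 = 6.

6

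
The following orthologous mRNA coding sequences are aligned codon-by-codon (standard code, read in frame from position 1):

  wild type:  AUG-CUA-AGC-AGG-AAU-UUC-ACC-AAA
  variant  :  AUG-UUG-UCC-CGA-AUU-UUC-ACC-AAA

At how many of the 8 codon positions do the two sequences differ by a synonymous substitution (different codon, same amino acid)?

3

Codon 1: AUG Met / AUG Met — identical.
Codon 2: CUA Leu / UUG Leu — synonymous.
Codon 3: AGC Ser / UCC Ser — synonymous.
Codon 4: AGG Arg / CGA Arg — synonymous.
Codon 5: AAU Asn / AUU Ile — nonsynonymous.
Codon 6: UUC Phe / UUC Phe — identical.
Codon 7: ACC Thr / ACC Thr — identical.
Codon 8: AAA Lys / AAA Lys — identical.
Synonymous differences: 3.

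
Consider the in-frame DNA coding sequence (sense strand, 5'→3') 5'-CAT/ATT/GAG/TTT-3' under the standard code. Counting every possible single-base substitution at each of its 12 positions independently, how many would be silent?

Codon 1 (CAT, His): 1 synonymous substitution.
Codon 2 (ATT, Ile): 2 synonymous substitutions.
Codon 3 (GAG, Glu): 1 synonymous substitution.
Codon 4 (TTT, Phe): 1 synonymous substitution.
Total: 1 + 2 + 1 + 1 = 5.

5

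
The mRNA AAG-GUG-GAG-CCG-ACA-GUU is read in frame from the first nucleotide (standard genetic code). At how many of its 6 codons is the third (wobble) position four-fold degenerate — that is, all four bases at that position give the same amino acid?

Codon 1 AAG (Lys): third position 2-fold.
Codon 2 GUG (Val): third position 4-fold.
Codon 3 GAG (Glu): third position 2-fold.
Codon 4 CCG (Pro): third position 4-fold.
Codon 5 ACA (Thr): third position 4-fold.
Codon 6 GUU (Val): third position 4-fold.
Four-fold degenerate third positions: 4.

4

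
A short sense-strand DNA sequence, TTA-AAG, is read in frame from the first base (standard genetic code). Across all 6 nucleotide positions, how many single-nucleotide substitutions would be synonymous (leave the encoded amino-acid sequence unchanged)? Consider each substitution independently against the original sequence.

Codon 1 (TTA, Leu): 2 synonymous substitutions.
Codon 2 (AAG, Lys): 1 synonymous substitution.
Total: 2 + 1 = 3.

3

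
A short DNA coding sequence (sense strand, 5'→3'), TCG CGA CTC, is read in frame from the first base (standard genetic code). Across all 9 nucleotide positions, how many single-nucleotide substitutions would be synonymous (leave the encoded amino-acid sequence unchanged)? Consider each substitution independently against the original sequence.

Codon 1 (TCG, Ser): 3 synonymous substitutions.
Codon 2 (CGA, Arg): 4 synonymous substitutions.
Codon 3 (CTC, Leu): 3 synonymous substitutions.
Total: 3 + 4 + 3 = 10.

10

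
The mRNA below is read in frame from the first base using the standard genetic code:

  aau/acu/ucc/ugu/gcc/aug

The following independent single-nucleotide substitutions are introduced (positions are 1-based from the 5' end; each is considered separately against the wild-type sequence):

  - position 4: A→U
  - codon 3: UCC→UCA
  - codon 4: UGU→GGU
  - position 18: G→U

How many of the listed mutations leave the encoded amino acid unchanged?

1

Codon 2: ACU (Thr) → UCU (Ser) — missense.
Codon 3: UCC (Ser) → UCA (Ser) — synonymous.
Codon 4: UGU (Cys) → GGU (Gly) — missense.
Codon 6: AUG (Met) → AUU (Ile) — missense.
Synonymous: 1 of 4.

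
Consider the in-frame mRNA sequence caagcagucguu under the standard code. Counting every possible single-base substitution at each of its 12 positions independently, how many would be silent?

10

Codon 1 (CAA, Gln): 1 synonymous substitution.
Codon 2 (GCA, Ala): 3 synonymous substitutions.
Codon 3 (GUC, Val): 3 synonymous substitutions.
Codon 4 (GUU, Val): 3 synonymous substitutions.
Total: 1 + 3 + 3 + 3 = 10.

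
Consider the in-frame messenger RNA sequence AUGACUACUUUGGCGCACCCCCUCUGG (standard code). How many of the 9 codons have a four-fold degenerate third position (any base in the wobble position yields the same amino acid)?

5

Codon 1 AUG (Met): third position 1-fold.
Codon 2 ACU (Thr): third position 4-fold.
Codon 3 ACU (Thr): third position 4-fold.
Codon 4 UUG (Leu): third position 2-fold.
Codon 5 GCG (Ala): third position 4-fold.
Codon 6 CAC (His): third position 2-fold.
Codon 7 CCC (Pro): third position 4-fold.
Codon 8 CUC (Leu): third position 4-fold.
Codon 9 UGG (Trp): third position 1-fold.
Four-fold degenerate third positions: 5.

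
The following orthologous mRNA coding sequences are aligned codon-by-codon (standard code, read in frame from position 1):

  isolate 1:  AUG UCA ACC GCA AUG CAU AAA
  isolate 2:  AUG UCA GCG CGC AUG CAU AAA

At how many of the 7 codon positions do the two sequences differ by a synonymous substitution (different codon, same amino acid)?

0

Codon 1: AUG Met / AUG Met — identical.
Codon 2: UCA Ser / UCA Ser — identical.
Codon 3: ACC Thr / GCG Ala — nonsynonymous.
Codon 4: GCA Ala / CGC Arg — nonsynonymous.
Codon 5: AUG Met / AUG Met — identical.
Codon 6: CAU His / CAU His — identical.
Codon 7: AAA Lys / AAA Lys — identical.
Synonymous differences: 0.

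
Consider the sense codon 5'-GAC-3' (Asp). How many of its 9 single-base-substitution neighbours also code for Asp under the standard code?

1

Position 1: none → 0 synonymous.
Position 2: none → 0 synonymous.
Position 3: GAU → 1 synonymous.
Total: 0 + 0 + 1 = 1.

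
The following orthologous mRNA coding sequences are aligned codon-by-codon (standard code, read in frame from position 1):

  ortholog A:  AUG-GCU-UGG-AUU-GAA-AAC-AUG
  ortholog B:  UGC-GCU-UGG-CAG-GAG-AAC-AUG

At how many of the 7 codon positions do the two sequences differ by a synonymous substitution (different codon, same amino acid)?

Codon 1: AUG Met / UGC Cys — nonsynonymous.
Codon 2: GCU Ala / GCU Ala — identical.
Codon 3: UGG Trp / UGG Trp — identical.
Codon 4: AUU Ile / CAG Gln — nonsynonymous.
Codon 5: GAA Glu / GAG Glu — synonymous.
Codon 6: AAC Asn / AAC Asn — identical.
Codon 7: AUG Met / AUG Met — identical.
Synonymous differences: 1.

1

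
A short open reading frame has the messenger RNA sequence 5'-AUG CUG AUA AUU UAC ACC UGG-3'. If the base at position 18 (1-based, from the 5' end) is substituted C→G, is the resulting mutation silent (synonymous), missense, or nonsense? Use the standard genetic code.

silent

Position 18 falls in codon 6: ACC → Thr.
After the substitution the codon is ACG → Thr.
Both encode Thr, so the change is synonymous.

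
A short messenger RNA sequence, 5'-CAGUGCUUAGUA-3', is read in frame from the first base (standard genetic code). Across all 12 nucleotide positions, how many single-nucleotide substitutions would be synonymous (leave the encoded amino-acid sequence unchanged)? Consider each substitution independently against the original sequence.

7

Codon 1 (CAG, Gln): 1 synonymous substitution.
Codon 2 (UGC, Cys): 1 synonymous substitution.
Codon 3 (UUA, Leu): 2 synonymous substitutions.
Codon 4 (GUA, Val): 3 synonymous substitutions.
Total: 1 + 1 + 2 + 3 = 7.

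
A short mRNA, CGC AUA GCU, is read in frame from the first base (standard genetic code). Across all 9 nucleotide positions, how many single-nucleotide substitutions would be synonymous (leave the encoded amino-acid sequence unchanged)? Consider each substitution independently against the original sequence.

8

Codon 1 (CGC, Arg): 3 synonymous substitutions.
Codon 2 (AUA, Ile): 2 synonymous substitutions.
Codon 3 (GCU, Ala): 3 synonymous substitutions.
Total: 3 + 2 + 3 = 8.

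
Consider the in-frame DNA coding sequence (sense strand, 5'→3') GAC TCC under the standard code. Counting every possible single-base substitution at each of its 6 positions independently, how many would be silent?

Codon 1 (GAC, Asp): 1 synonymous substitution.
Codon 2 (TCC, Ser): 3 synonymous substitutions.
Total: 1 + 3 = 4.

4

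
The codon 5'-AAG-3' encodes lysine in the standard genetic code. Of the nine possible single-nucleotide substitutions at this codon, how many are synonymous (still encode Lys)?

Position 1: none → 0 synonymous.
Position 2: none → 0 synonymous.
Position 3: AAA → 1 synonymous.
Total: 0 + 0 + 1 = 1.

1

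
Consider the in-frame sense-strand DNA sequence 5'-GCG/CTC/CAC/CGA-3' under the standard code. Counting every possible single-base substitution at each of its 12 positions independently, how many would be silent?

11

Codon 1 (GCG, Ala): 3 synonymous substitutions.
Codon 2 (CTC, Leu): 3 synonymous substitutions.
Codon 3 (CAC, His): 1 synonymous substitution.
Codon 4 (CGA, Arg): 4 synonymous substitutions.
Total: 3 + 3 + 1 + 4 = 11.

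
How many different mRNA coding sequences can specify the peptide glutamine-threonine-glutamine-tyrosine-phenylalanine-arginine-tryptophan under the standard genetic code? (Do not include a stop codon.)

384

Gln: 2 codons.
Thr: 4 codons.
Gln: 2 codons.
Tyr: 2 codons.
Phe: 2 codons.
Arg: 6 codons.
Trp: 1 codon.
2 × 4 × 2 × 2 × 2 × 6 × 1 = 384.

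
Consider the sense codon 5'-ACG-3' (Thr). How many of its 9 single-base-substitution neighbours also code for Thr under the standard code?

Position 1: none → 0 synonymous.
Position 2: none → 0 synonymous.
Position 3: ACT, ACC, ACA → 3 synonymous.
Total: 0 + 0 + 3 = 3.

3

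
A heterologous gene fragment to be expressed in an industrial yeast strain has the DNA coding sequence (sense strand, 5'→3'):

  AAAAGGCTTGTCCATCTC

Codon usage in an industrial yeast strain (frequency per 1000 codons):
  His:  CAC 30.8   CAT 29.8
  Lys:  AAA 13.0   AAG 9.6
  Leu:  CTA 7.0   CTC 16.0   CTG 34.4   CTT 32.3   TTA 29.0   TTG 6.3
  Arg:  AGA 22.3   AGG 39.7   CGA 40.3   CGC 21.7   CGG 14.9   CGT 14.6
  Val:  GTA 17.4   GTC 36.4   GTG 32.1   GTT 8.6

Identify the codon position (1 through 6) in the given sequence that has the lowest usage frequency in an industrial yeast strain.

1

Codon 1 AAA (Lys): 13.0 per 1000.
Codon 2 AGG (Arg): 39.7 per 1000.
Codon 3 CTT (Leu): 32.3 per 1000.
Codon 4 GTC (Val): 36.4 per 1000.
Codon 5 CAT (His): 29.8 per 1000.
Codon 6 CTC (Leu): 16.0 per 1000.
Lowest frequency is 13.0 at codon 1.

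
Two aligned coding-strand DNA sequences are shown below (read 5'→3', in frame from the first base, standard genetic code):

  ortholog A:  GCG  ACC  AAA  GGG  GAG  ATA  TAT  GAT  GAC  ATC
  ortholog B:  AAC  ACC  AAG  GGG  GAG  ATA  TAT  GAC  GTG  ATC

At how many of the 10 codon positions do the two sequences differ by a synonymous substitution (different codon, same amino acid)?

2

Codon 1: GCG Ala / AAC Asn — nonsynonymous.
Codon 2: ACC Thr / ACC Thr — identical.
Codon 3: AAA Lys / AAG Lys — synonymous.
Codon 4: GGG Gly / GGG Gly — identical.
Codon 5: GAG Glu / GAG Glu — identical.
Codon 6: ATA Ile / ATA Ile — identical.
Codon 7: TAT Tyr / TAT Tyr — identical.
Codon 8: GAT Asp / GAC Asp — synonymous.
Codon 9: GAC Asp / GTG Val — nonsynonymous.
Codon 10: ATC Ile / ATC Ile — identical.
Synonymous differences: 2.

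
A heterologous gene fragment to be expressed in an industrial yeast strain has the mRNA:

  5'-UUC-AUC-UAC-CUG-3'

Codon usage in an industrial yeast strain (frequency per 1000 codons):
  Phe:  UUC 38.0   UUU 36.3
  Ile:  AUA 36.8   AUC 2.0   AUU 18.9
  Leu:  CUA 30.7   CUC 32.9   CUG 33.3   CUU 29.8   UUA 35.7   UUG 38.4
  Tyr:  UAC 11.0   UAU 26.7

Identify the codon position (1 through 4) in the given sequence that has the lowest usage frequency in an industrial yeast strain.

2

Codon 1 UUC (Phe): 38.0 per 1000.
Codon 2 AUC (Ile): 2.0 per 1000.
Codon 3 UAC (Tyr): 11.0 per 1000.
Codon 4 CUG (Leu): 33.3 per 1000.
Lowest frequency is 2.0 at codon 2.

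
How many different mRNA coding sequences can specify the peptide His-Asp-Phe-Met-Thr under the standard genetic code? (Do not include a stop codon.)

His: 2 codons.
Asp: 2 codons.
Phe: 2 codons.
Met: 1 codon.
Thr: 4 codons.
2 × 2 × 2 × 1 × 4 = 32.

32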